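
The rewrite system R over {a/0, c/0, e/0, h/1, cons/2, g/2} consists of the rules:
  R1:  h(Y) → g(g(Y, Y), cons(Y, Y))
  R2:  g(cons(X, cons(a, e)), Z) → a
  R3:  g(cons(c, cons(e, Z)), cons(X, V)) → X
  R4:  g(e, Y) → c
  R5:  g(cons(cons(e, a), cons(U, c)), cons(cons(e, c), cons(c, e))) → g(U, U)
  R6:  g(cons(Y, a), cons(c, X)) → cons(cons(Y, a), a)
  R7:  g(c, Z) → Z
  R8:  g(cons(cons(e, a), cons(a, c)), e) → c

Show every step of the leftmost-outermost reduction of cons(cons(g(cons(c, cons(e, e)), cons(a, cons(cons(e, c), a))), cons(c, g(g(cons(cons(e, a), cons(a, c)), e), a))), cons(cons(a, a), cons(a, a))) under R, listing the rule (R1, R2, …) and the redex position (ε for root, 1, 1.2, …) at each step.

1. cons(cons(g(cons(c, cons(e, e)), cons(a, cons(cons(e, c), a))), cons(c, g(g(cons(cons(e, a), cons(a, c)), e), a))), cons(cons(a, a), cons(a, a)))  →  cons(cons(a, cons(c, g(g(cons(cons(e, a), cons(a, c)), e), a))), cons(cons(a, a), cons(a, a)))   [R3 at 1.1]
2. cons(cons(a, cons(c, g(g(cons(cons(e, a), cons(a, c)), e), a))), cons(cons(a, a), cons(a, a)))  →  cons(cons(a, cons(c, g(c, a))), cons(cons(a, a), cons(a, a)))   [R8 at 1.2.2.1]
3. cons(cons(a, cons(c, g(c, a))), cons(cons(a, a), cons(a, a)))  →  cons(cons(a, cons(c, a)), cons(cons(a, a), cons(a, a)))   [R7 at 1.2.2]

cons(cons(a, cons(c, a)), cons(cons(a, a), cons(a, a)))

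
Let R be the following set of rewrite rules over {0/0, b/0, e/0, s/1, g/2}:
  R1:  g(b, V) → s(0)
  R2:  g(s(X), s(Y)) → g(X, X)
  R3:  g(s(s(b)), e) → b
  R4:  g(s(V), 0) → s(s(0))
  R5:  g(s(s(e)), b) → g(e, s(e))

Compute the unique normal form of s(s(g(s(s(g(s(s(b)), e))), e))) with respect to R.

1. s(s(g(s(s(g(s(s(b)), e))), e)))  →  s(s(g(s(s(b)), e)))   [R3 at 1.1.1.1.1]
2. s(s(g(s(s(b)), e)))  →  s(s(b))   [R3 at 1.1]

s(s(b))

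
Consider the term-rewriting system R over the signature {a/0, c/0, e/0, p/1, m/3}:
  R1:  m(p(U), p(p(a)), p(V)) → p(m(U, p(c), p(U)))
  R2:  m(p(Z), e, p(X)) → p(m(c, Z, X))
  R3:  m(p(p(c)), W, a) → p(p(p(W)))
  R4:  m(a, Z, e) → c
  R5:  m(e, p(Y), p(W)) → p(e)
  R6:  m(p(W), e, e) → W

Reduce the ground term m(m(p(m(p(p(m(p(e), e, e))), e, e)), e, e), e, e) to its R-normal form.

e

1. m(m(p(m(p(p(m(p(e), e, e))), e, e)), e, e), e, e)  →  m(m(p(p(m(p(e), e, e))), e, e), e, e)   [R6 at 1]
2. m(m(p(p(m(p(e), e, e))), e, e), e, e)  →  m(p(m(p(e), e, e)), e, e)   [R6 at 1]
3. m(p(m(p(e), e, e)), e, e)  →  m(p(e), e, e)   [R6 at ε]
4. m(p(e), e, e)  →  e   [R6 at ε]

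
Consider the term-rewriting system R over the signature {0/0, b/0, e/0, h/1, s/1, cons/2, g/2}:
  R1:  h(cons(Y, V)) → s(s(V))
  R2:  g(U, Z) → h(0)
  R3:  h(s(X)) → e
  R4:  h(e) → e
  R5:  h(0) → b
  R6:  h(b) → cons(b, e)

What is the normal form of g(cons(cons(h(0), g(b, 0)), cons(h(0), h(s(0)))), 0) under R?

1. g(cons(cons(h(0), g(b, 0)), cons(h(0), h(s(0)))), 0)  →  h(0)   [R2 at ε]
2. h(0)  →  b   [R5 at ε]

b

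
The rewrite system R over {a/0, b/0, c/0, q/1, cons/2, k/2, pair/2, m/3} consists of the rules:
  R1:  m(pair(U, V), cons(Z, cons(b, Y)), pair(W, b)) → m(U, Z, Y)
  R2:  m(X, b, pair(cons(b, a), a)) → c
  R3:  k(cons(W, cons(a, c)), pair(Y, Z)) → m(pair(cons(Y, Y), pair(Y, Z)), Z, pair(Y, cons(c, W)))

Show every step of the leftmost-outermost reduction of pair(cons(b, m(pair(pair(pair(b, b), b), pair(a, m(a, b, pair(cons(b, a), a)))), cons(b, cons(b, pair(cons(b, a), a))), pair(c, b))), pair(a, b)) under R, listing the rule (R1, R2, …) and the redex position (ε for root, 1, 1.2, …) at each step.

1. pair(cons(b, m(pair(pair(pair(b, b), b), pair(a, m(a, b, pair(cons(b, a), a)))), cons(b, cons(b, pair(cons(b, a), a))), pair(c, b))), pair(a, b))  →  pair(cons(b, m(pair(pair(b, b), b), b, pair(cons(b, a), a))), pair(a, b))   [R1 at 1.2]
2. pair(cons(b, m(pair(pair(b, b), b), b, pair(cons(b, a), a))), pair(a, b))  →  pair(cons(b, c), pair(a, b))   [R2 at 1.2]

pair(cons(b, c), pair(a, b))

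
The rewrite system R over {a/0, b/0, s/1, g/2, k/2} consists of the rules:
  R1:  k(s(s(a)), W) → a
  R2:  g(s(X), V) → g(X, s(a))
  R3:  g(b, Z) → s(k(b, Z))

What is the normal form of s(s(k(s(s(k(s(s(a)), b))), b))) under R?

s(s(a))

1. s(s(k(s(s(k(s(s(a)), b))), b)))  →  s(s(k(s(s(a)), b)))   [R1 at 1.1.1.1.1]
2. s(s(k(s(s(a)), b)))  →  s(s(a))   [R1 at 1.1]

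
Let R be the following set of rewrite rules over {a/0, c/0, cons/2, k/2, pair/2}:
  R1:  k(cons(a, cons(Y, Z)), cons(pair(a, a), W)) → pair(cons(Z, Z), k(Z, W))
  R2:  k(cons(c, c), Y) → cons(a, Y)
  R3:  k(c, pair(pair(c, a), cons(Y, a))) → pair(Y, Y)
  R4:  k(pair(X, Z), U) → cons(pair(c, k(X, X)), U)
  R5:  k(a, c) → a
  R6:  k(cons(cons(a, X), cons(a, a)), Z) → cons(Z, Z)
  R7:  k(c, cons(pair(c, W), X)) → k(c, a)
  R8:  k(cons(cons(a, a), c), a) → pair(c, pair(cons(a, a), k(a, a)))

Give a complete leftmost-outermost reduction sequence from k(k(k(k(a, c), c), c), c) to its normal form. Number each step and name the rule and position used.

a

1. k(k(k(k(a, c), c), c), c)  →  k(k(k(a, c), c), c)   [R5 at 1.1.1]
2. k(k(k(a, c), c), c)  →  k(k(a, c), c)   [R5 at 1.1]
3. k(k(a, c), c)  →  k(a, c)   [R5 at 1]
4. k(a, c)  →  a   [R5 at ε]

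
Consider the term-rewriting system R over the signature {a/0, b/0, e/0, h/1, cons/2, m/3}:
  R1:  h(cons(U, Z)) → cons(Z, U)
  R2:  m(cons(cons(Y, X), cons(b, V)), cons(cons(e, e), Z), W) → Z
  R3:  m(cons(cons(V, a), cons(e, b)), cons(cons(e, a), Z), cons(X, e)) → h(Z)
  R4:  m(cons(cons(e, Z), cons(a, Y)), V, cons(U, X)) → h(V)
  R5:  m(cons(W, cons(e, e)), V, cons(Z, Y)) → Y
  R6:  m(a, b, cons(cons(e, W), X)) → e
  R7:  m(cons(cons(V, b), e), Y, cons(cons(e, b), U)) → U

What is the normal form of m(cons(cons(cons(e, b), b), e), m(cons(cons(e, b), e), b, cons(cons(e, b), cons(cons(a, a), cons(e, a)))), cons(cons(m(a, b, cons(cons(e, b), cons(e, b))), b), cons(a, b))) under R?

cons(a, b)

1. m(cons(cons(cons(e, b), b), e), m(cons(cons(e, b), e), b, cons(cons(e, b), cons(cons(a, a), cons(e, a)))), cons(cons(m(a, b, cons(cons(e, b), cons(e, b))), b), cons(a, b)))  →  m(cons(cons(cons(e, b), b), e), cons(cons(a, a), cons(e, a)), cons(cons(m(a, b, cons(cons(e, b), cons(e, b))), b), cons(a, b)))   [R7 at 2]
2. m(cons(cons(cons(e, b), b), e), cons(cons(a, a), cons(e, a)), cons(cons(m(a, b, cons(cons(e, b), cons(e, b))), b), cons(a, b)))  →  m(cons(cons(cons(e, b), b), e), cons(cons(a, a), cons(e, a)), cons(cons(e, b), cons(a, b)))   [R6 at 3.1.1]
3. m(cons(cons(cons(e, b), b), e), cons(cons(a, a), cons(e, a)), cons(cons(e, b), cons(a, b)))  →  cons(a, b)   [R7 at ε]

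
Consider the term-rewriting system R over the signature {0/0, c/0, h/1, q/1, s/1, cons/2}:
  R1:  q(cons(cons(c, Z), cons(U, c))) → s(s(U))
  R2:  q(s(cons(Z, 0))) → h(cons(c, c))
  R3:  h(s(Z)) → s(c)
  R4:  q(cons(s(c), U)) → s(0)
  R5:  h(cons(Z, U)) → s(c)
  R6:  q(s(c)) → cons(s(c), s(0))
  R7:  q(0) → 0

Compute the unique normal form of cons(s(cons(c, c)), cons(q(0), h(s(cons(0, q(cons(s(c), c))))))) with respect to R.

1. cons(s(cons(c, c)), cons(q(0), h(s(cons(0, q(cons(s(c), c)))))))  →  cons(s(cons(c, c)), cons(0, h(s(cons(0, q(cons(s(c), c)))))))   [R7 at 2.1]
2. cons(s(cons(c, c)), cons(0, h(s(cons(0, q(cons(s(c), c)))))))  →  cons(s(cons(c, c)), cons(0, s(c)))   [R3 at 2.2]

cons(s(cons(c, c)), cons(0, s(c)))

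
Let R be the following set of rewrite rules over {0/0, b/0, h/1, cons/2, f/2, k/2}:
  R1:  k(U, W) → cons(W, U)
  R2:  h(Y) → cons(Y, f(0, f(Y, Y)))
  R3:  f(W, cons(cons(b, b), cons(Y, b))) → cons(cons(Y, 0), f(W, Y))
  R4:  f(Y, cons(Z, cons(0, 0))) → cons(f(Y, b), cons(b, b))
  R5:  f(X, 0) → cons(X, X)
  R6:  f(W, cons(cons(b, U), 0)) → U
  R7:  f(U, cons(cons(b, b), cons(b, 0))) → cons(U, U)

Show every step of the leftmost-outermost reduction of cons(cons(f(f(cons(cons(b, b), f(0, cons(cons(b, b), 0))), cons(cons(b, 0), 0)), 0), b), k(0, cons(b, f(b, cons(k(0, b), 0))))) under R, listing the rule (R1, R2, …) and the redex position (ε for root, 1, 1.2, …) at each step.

cons(cons(cons(0, 0), b), cons(cons(b, 0), 0))

1. cons(cons(f(f(cons(cons(b, b), f(0, cons(cons(b, b), 0))), cons(cons(b, 0), 0)), 0), b), k(0, cons(b, f(b, cons(k(0, b), 0)))))  →  cons(cons(cons(f(cons(cons(b, b), f(0, cons(cons(b, b), 0))), cons(cons(b, 0), 0)), f(cons(cons(b, b), f(0, cons(cons(b, b), 0))), cons(cons(b, 0), 0))), b), k(0, cons(b, f(b, cons(k(0, b), 0)))))   [R5 at 1.1]
2. cons(cons(cons(f(cons(cons(b, b), f(0, cons(cons(b, b), 0))), cons(cons(b, 0), 0)), f(cons(cons(b, b), f(0, cons(cons(b, b), 0))), cons(cons(b, 0), 0))), b), k(0, cons(b, f(b, cons(k(0, b), 0)))))  →  cons(cons(cons(0, f(cons(cons(b, b), f(0, cons(cons(b, b), 0))), cons(cons(b, 0), 0))), b), k(0, cons(b, f(b, cons(k(0, b), 0)))))   [R6 at 1.1.1]
3. cons(cons(cons(0, f(cons(cons(b, b), f(0, cons(cons(b, b), 0))), cons(cons(b, 0), 0))), b), k(0, cons(b, f(b, cons(k(0, b), 0)))))  →  cons(cons(cons(0, 0), b), k(0, cons(b, f(b, cons(k(0, b), 0)))))   [R6 at 1.1.2]
4. cons(cons(cons(0, 0), b), k(0, cons(b, f(b, cons(k(0, b), 0)))))  →  cons(cons(cons(0, 0), b), cons(cons(b, f(b, cons(k(0, b), 0))), 0))   [R1 at 2]
5. cons(cons(cons(0, 0), b), cons(cons(b, f(b, cons(k(0, b), 0))), 0))  →  cons(cons(cons(0, 0), b), cons(cons(b, f(b, cons(cons(b, 0), 0))), 0))   [R1 at 2.1.2.2.1]
6. cons(cons(cons(0, 0), b), cons(cons(b, f(b, cons(cons(b, 0), 0))), 0))  →  cons(cons(cons(0, 0), b), cons(cons(b, 0), 0))   [R6 at 2.1.2]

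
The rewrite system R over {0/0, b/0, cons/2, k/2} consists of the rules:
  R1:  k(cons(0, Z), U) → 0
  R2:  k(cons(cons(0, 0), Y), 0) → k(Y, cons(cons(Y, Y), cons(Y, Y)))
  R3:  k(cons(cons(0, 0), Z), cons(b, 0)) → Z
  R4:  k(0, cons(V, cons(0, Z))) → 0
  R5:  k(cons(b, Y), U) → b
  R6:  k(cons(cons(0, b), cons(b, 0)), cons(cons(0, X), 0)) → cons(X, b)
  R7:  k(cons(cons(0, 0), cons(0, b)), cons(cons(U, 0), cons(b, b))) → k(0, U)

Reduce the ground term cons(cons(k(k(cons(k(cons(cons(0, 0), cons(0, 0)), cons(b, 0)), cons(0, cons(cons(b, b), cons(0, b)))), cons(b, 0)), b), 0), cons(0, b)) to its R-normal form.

cons(cons(0, 0), cons(0, b))

1. cons(cons(k(k(cons(k(cons(cons(0, 0), cons(0, 0)), cons(b, 0)), cons(0, cons(cons(b, b), cons(0, b)))), cons(b, 0)), b), 0), cons(0, b))  →  cons(cons(k(k(cons(cons(0, 0), cons(0, cons(cons(b, b), cons(0, b)))), cons(b, 0)), b), 0), cons(0, b))   [R3 at 1.1.1.1.1]
2. cons(cons(k(k(cons(cons(0, 0), cons(0, cons(cons(b, b), cons(0, b)))), cons(b, 0)), b), 0), cons(0, b))  →  cons(cons(k(cons(0, cons(cons(b, b), cons(0, b))), b), 0), cons(0, b))   [R3 at 1.1.1]
3. cons(cons(k(cons(0, cons(cons(b, b), cons(0, b))), b), 0), cons(0, b))  →  cons(cons(0, 0), cons(0, b))   [R1 at 1.1]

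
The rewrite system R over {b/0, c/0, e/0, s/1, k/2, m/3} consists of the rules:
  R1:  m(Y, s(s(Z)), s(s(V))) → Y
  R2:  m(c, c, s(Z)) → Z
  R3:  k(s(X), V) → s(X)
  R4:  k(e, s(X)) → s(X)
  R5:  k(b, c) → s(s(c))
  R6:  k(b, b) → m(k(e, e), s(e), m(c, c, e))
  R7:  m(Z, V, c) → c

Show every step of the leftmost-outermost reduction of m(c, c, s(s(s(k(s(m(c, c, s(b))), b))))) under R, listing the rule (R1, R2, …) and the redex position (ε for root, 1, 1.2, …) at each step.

1. m(c, c, s(s(s(k(s(m(c, c, s(b))), b)))))  →  s(s(k(s(m(c, c, s(b))), b)))   [R2 at ε]
2. s(s(k(s(m(c, c, s(b))), b)))  →  s(s(s(m(c, c, s(b)))))   [R3 at 1.1]
3. s(s(s(m(c, c, s(b)))))  →  s(s(s(b)))   [R2 at 1.1.1]

s(s(s(b)))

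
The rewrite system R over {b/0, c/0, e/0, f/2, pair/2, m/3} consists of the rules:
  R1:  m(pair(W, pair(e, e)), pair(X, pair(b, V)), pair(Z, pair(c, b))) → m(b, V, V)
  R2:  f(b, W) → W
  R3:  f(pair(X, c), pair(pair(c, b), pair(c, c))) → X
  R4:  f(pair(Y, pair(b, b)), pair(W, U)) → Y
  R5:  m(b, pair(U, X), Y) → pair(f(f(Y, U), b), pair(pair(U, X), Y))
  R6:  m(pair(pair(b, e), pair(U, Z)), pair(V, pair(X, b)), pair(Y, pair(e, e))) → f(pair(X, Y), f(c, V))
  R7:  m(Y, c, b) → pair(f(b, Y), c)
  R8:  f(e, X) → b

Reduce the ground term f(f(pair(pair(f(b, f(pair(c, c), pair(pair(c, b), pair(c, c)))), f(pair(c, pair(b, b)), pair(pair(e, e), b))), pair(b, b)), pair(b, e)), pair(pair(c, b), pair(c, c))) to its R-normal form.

1. f(f(pair(pair(f(b, f(pair(c, c), pair(pair(c, b), pair(c, c)))), f(pair(c, pair(b, b)), pair(pair(e, e), b))), pair(b, b)), pair(b, e)), pair(pair(c, b), pair(c, c)))  →  f(pair(f(b, f(pair(c, c), pair(pair(c, b), pair(c, c)))), f(pair(c, pair(b, b)), pair(pair(e, e), b))), pair(pair(c, b), pair(c, c)))   [R4 at 1]
2. f(pair(f(b, f(pair(c, c), pair(pair(c, b), pair(c, c)))), f(pair(c, pair(b, b)), pair(pair(e, e), b))), pair(pair(c, b), pair(c, c)))  →  f(pair(f(pair(c, c), pair(pair(c, b), pair(c, c))), f(pair(c, pair(b, b)), pair(pair(e, e), b))), pair(pair(c, b), pair(c, c)))   [R2 at 1.1]
3. f(pair(f(pair(c, c), pair(pair(c, b), pair(c, c))), f(pair(c, pair(b, b)), pair(pair(e, e), b))), pair(pair(c, b), pair(c, c)))  →  f(pair(c, f(pair(c, pair(b, b)), pair(pair(e, e), b))), pair(pair(c, b), pair(c, c)))   [R3 at 1.1]
4. f(pair(c, f(pair(c, pair(b, b)), pair(pair(e, e), b))), pair(pair(c, b), pair(c, c)))  →  f(pair(c, c), pair(pair(c, b), pair(c, c)))   [R4 at 1.2]
5. f(pair(c, c), pair(pair(c, b), pair(c, c)))  →  c   [R3 at ε]

c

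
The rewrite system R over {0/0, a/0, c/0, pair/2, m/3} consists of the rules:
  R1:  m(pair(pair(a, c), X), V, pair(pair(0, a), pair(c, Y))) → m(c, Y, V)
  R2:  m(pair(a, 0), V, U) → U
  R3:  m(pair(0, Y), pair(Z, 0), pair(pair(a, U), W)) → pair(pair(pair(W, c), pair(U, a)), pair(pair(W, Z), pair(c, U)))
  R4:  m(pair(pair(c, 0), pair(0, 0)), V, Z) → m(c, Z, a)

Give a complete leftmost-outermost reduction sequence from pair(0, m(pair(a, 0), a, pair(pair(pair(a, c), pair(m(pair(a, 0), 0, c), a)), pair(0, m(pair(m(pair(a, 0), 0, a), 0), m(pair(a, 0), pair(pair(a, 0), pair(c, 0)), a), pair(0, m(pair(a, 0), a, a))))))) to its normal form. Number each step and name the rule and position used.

pair(0, pair(pair(pair(a, c), pair(c, a)), pair(0, pair(0, a))))

1. pair(0, m(pair(a, 0), a, pair(pair(pair(a, c), pair(m(pair(a, 0), 0, c), a)), pair(0, m(pair(m(pair(a, 0), 0, a), 0), m(pair(a, 0), pair(pair(a, 0), pair(c, 0)), a), pair(0, m(pair(a, 0), a, a)))))))  →  pair(0, pair(pair(pair(a, c), pair(m(pair(a, 0), 0, c), a)), pair(0, m(pair(m(pair(a, 0), 0, a), 0), m(pair(a, 0), pair(pair(a, 0), pair(c, 0)), a), pair(0, m(pair(a, 0), a, a))))))   [R2 at 2]
2. pair(0, pair(pair(pair(a, c), pair(m(pair(a, 0), 0, c), a)), pair(0, m(pair(m(pair(a, 0), 0, a), 0), m(pair(a, 0), pair(pair(a, 0), pair(c, 0)), a), pair(0, m(pair(a, 0), a, a))))))  →  pair(0, pair(pair(pair(a, c), pair(c, a)), pair(0, m(pair(m(pair(a, 0), 0, a), 0), m(pair(a, 0), pair(pair(a, 0), pair(c, 0)), a), pair(0, m(pair(a, 0), a, a))))))   [R2 at 2.1.2.1]
3. pair(0, pair(pair(pair(a, c), pair(c, a)), pair(0, m(pair(m(pair(a, 0), 0, a), 0), m(pair(a, 0), pair(pair(a, 0), pair(c, 0)), a), pair(0, m(pair(a, 0), a, a))))))  →  pair(0, pair(pair(pair(a, c), pair(c, a)), pair(0, m(pair(a, 0), m(pair(a, 0), pair(pair(a, 0), pair(c, 0)), a), pair(0, m(pair(a, 0), a, a))))))   [R2 at 2.2.2.1.1]
4. pair(0, pair(pair(pair(a, c), pair(c, a)), pair(0, m(pair(a, 0), m(pair(a, 0), pair(pair(a, 0), pair(c, 0)), a), pair(0, m(pair(a, 0), a, a))))))  →  pair(0, pair(pair(pair(a, c), pair(c, a)), pair(0, pair(0, m(pair(a, 0), a, a)))))   [R2 at 2.2.2]
5. pair(0, pair(pair(pair(a, c), pair(c, a)), pair(0, pair(0, m(pair(a, 0), a, a)))))  →  pair(0, pair(pair(pair(a, c), pair(c, a)), pair(0, pair(0, a))))   [R2 at 2.2.2.2]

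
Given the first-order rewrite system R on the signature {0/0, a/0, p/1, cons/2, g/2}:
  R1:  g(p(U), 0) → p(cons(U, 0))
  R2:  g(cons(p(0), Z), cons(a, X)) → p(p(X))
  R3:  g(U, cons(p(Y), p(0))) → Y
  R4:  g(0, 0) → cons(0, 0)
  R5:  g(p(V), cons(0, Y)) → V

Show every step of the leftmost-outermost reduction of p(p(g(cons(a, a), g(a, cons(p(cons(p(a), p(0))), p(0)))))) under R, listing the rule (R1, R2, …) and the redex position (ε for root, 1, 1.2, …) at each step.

1. p(p(g(cons(a, a), g(a, cons(p(cons(p(a), p(0))), p(0))))))  →  p(p(g(cons(a, a), cons(p(a), p(0)))))   [R3 at 1.1.2]
2. p(p(g(cons(a, a), cons(p(a), p(0)))))  →  p(p(a))   [R3 at 1.1]

p(p(a))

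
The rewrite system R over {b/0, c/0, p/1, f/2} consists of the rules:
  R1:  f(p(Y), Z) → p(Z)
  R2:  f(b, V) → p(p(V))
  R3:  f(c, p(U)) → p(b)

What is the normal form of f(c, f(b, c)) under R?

1. f(c, f(b, c))  →  f(c, p(p(c)))   [R2 at 2]
2. f(c, p(p(c)))  →  p(b)   [R3 at ε]

p(b)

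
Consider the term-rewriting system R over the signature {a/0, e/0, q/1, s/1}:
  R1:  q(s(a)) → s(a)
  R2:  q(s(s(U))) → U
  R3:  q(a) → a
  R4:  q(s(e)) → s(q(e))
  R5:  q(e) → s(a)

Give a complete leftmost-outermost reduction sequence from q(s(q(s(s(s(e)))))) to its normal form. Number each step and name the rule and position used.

e

1. q(s(q(s(s(s(e))))))  →  q(s(s(e)))   [R2 at 1.1]
2. q(s(s(e)))  →  e   [R2 at ε]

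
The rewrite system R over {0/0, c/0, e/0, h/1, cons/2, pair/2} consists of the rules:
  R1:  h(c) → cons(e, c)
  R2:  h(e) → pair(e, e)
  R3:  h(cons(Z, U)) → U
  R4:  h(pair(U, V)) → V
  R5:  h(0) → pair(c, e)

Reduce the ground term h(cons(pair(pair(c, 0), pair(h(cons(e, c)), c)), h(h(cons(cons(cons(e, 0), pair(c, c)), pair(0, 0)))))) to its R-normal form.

0

1. h(cons(pair(pair(c, 0), pair(h(cons(e, c)), c)), h(h(cons(cons(cons(e, 0), pair(c, c)), pair(0, 0))))))  →  h(h(cons(cons(cons(e, 0), pair(c, c)), pair(0, 0))))   [R3 at ε]
2. h(h(cons(cons(cons(e, 0), pair(c, c)), pair(0, 0))))  →  h(pair(0, 0))   [R3 at 1]
3. h(pair(0, 0))  →  0   [R4 at ε]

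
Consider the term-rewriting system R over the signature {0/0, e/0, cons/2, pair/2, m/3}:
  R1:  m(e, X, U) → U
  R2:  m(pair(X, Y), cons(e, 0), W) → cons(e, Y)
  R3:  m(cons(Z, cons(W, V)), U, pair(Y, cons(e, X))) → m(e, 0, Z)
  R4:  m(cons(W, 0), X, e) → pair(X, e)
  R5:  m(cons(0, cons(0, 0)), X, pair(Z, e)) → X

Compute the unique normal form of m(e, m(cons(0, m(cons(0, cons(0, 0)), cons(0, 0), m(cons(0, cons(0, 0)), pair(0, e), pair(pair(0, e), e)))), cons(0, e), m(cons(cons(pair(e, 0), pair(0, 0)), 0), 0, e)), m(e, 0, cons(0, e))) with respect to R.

1. m(e, m(cons(0, m(cons(0, cons(0, 0)), cons(0, 0), m(cons(0, cons(0, 0)), pair(0, e), pair(pair(0, e), e)))), cons(0, e), m(cons(cons(pair(e, 0), pair(0, 0)), 0), 0, e)), m(e, 0, cons(0, e)))  →  m(e, 0, cons(0, e))   [R1 at ε]
2. m(e, 0, cons(0, e))  →  cons(0, e)   [R1 at ε]

cons(0, e)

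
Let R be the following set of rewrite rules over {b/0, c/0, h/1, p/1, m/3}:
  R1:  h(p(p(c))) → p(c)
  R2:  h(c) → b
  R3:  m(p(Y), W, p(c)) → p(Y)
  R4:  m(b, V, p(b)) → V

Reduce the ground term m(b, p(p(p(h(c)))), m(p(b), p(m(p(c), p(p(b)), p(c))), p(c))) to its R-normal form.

1. m(b, p(p(p(h(c)))), m(p(b), p(m(p(c), p(p(b)), p(c))), p(c)))  →  m(b, p(p(p(b))), m(p(b), p(m(p(c), p(p(b)), p(c))), p(c)))   [R2 at 2.1.1.1]
2. m(b, p(p(p(b))), m(p(b), p(m(p(c), p(p(b)), p(c))), p(c)))  →  m(b, p(p(p(b))), p(b))   [R3 at 3]
3. m(b, p(p(p(b))), p(b))  →  p(p(p(b)))   [R4 at ε]

p(p(p(b)))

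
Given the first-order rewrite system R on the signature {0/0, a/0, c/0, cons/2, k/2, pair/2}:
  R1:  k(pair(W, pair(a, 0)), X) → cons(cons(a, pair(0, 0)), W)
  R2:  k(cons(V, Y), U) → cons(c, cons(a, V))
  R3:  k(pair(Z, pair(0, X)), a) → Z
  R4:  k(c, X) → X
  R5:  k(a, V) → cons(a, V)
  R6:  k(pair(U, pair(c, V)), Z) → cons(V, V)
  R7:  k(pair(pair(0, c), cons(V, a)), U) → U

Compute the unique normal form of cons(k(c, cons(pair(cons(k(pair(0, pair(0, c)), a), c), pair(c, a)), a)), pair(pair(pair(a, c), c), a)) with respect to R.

cons(cons(pair(cons(0, c), pair(c, a)), a), pair(pair(pair(a, c), c), a))

1. cons(k(c, cons(pair(cons(k(pair(0, pair(0, c)), a), c), pair(c, a)), a)), pair(pair(pair(a, c), c), a))  →  cons(cons(pair(cons(k(pair(0, pair(0, c)), a), c), pair(c, a)), a), pair(pair(pair(a, c), c), a))   [R4 at 1]
2. cons(cons(pair(cons(k(pair(0, pair(0, c)), a), c), pair(c, a)), a), pair(pair(pair(a, c), c), a))  →  cons(cons(pair(cons(0, c), pair(c, a)), a), pair(pair(pair(a, c), c), a))   [R3 at 1.1.1.1]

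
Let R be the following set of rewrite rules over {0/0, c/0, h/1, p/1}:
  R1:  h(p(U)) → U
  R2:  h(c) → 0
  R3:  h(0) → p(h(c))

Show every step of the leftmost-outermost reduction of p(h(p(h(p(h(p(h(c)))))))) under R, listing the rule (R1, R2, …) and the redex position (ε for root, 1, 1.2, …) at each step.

p(0)

1. p(h(p(h(p(h(p(h(c))))))))  →  p(h(p(h(p(h(c))))))   [R1 at 1]
2. p(h(p(h(p(h(c))))))  →  p(h(p(h(c))))   [R1 at 1]
3. p(h(p(h(c))))  →  p(h(c))   [R1 at 1]
4. p(h(c))  →  p(0)   [R2 at 1]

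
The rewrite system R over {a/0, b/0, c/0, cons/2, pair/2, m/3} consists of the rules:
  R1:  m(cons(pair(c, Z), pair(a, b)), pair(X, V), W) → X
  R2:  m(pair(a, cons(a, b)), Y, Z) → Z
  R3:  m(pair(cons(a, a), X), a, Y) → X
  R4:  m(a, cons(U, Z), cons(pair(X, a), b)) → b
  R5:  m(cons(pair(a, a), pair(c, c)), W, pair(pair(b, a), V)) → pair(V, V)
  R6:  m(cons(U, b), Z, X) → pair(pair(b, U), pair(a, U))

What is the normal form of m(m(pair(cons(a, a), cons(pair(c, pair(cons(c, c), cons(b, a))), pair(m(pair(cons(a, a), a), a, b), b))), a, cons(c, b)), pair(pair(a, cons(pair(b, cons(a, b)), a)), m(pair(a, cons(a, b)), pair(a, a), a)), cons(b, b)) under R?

1. m(m(pair(cons(a, a), cons(pair(c, pair(cons(c, c), cons(b, a))), pair(m(pair(cons(a, a), a), a, b), b))), a, cons(c, b)), pair(pair(a, cons(pair(b, cons(a, b)), a)), m(pair(a, cons(a, b)), pair(a, a), a)), cons(b, b))  →  m(cons(pair(c, pair(cons(c, c), cons(b, a))), pair(m(pair(cons(a, a), a), a, b), b)), pair(pair(a, cons(pair(b, cons(a, b)), a)), m(pair(a, cons(a, b)), pair(a, a), a)), cons(b, b))   [R3 at 1]
2. m(cons(pair(c, pair(cons(c, c), cons(b, a))), pair(m(pair(cons(a, a), a), a, b), b)), pair(pair(a, cons(pair(b, cons(a, b)), a)), m(pair(a, cons(a, b)), pair(a, a), a)), cons(b, b))  →  m(cons(pair(c, pair(cons(c, c), cons(b, a))), pair(a, b)), pair(pair(a, cons(pair(b, cons(a, b)), a)), m(pair(a, cons(a, b)), pair(a, a), a)), cons(b, b))   [R3 at 1.2.1]
3. m(cons(pair(c, pair(cons(c, c), cons(b, a))), pair(a, b)), pair(pair(a, cons(pair(b, cons(a, b)), a)), m(pair(a, cons(a, b)), pair(a, a), a)), cons(b, b))  →  pair(a, cons(pair(b, cons(a, b)), a))   [R1 at ε]

pair(a, cons(pair(b, cons(a, b)), a))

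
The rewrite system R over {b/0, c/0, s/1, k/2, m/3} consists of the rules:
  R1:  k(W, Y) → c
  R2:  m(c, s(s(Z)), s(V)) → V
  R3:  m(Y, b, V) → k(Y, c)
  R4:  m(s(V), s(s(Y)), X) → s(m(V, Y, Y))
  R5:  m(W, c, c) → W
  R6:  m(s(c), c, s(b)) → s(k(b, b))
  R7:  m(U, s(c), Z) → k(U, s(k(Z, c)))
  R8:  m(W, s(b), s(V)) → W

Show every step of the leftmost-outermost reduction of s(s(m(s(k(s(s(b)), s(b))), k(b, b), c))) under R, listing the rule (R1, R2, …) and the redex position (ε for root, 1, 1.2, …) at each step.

s(s(s(c)))

1. s(s(m(s(k(s(s(b)), s(b))), k(b, b), c)))  →  s(s(m(s(c), k(b, b), c)))   [R1 at 1.1.1.1]
2. s(s(m(s(c), k(b, b), c)))  →  s(s(m(s(c), c, c)))   [R1 at 1.1.2]
3. s(s(m(s(c), c, c)))  →  s(s(s(c)))   [R5 at 1.1]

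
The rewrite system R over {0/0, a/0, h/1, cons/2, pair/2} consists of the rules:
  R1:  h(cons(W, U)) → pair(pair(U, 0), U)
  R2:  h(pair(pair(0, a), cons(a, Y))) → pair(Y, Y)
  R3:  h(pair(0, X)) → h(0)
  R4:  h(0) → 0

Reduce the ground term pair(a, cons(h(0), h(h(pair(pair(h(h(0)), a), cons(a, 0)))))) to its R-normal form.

1. pair(a, cons(h(0), h(h(pair(pair(h(h(0)), a), cons(a, 0))))))  →  pair(a, cons(0, h(h(pair(pair(h(h(0)), a), cons(a, 0))))))   [R4 at 2.1]
2. pair(a, cons(0, h(h(pair(pair(h(h(0)), a), cons(a, 0))))))  →  pair(a, cons(0, h(h(pair(pair(h(0), a), cons(a, 0))))))   [R4 at 2.2.1.1.1.1.1]
3. pair(a, cons(0, h(h(pair(pair(h(0), a), cons(a, 0))))))  →  pair(a, cons(0, h(h(pair(pair(0, a), cons(a, 0))))))   [R4 at 2.2.1.1.1.1]
4. pair(a, cons(0, h(h(pair(pair(0, a), cons(a, 0))))))  →  pair(a, cons(0, h(pair(0, 0))))   [R2 at 2.2.1]
5. pair(a, cons(0, h(pair(0, 0))))  →  pair(a, cons(0, h(0)))   [R3 at 2.2]
6. pair(a, cons(0, h(0)))  →  pair(a, cons(0, 0))   [R4 at 2.2]

pair(a, cons(0, 0))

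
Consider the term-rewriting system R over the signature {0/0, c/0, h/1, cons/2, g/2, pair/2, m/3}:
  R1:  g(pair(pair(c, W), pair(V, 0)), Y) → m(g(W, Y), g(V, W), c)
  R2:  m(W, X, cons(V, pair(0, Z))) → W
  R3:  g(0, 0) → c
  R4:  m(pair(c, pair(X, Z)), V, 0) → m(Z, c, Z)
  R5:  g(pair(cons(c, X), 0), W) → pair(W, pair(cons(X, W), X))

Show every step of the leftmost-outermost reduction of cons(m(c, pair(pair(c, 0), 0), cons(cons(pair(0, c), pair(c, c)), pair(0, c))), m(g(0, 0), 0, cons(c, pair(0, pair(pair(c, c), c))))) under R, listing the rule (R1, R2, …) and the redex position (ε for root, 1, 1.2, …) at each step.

1. cons(m(c, pair(pair(c, 0), 0), cons(cons(pair(0, c), pair(c, c)), pair(0, c))), m(g(0, 0), 0, cons(c, pair(0, pair(pair(c, c), c)))))  →  cons(c, m(g(0, 0), 0, cons(c, pair(0, pair(pair(c, c), c)))))   [R2 at 1]
2. cons(c, m(g(0, 0), 0, cons(c, pair(0, pair(pair(c, c), c)))))  →  cons(c, g(0, 0))   [R2 at 2]
3. cons(c, g(0, 0))  →  cons(c, c)   [R3 at 2]

cons(c, c)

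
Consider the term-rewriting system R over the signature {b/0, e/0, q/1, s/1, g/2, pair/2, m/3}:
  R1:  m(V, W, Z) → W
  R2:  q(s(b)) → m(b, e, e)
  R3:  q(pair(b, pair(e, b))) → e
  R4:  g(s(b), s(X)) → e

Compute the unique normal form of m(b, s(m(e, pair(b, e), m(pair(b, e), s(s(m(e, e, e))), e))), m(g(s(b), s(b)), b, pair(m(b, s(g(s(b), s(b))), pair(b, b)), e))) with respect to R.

s(pair(b, e))

1. m(b, s(m(e, pair(b, e), m(pair(b, e), s(s(m(e, e, e))), e))), m(g(s(b), s(b)), b, pair(m(b, s(g(s(b), s(b))), pair(b, b)), e)))  →  s(m(e, pair(b, e), m(pair(b, e), s(s(m(e, e, e))), e)))   [R1 at ε]
2. s(m(e, pair(b, e), m(pair(b, e), s(s(m(e, e, e))), e)))  →  s(pair(b, e))   [R1 at 1]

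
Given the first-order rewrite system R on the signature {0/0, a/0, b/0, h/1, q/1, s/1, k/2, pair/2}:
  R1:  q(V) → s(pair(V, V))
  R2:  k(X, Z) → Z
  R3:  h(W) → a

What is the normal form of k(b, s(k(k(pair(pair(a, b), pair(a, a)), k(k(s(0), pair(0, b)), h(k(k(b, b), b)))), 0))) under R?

s(0)

1. k(b, s(k(k(pair(pair(a, b), pair(a, a)), k(k(s(0), pair(0, b)), h(k(k(b, b), b)))), 0)))  →  s(k(k(pair(pair(a, b), pair(a, a)), k(k(s(0), pair(0, b)), h(k(k(b, b), b)))), 0))   [R2 at ε]
2. s(k(k(pair(pair(a, b), pair(a, a)), k(k(s(0), pair(0, b)), h(k(k(b, b), b)))), 0))  →  s(0)   [R2 at 1]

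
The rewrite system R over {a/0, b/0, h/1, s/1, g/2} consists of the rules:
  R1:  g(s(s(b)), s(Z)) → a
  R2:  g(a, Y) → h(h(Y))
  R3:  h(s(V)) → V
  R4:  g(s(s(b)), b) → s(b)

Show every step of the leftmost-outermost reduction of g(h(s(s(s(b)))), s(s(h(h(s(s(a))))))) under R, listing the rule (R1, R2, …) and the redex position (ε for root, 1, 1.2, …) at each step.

1. g(h(s(s(s(b)))), s(s(h(h(s(s(a)))))))  →  g(s(s(b)), s(s(h(h(s(s(a)))))))   [R3 at 1]
2. g(s(s(b)), s(s(h(h(s(s(a)))))))  →  a   [R1 at ε]

a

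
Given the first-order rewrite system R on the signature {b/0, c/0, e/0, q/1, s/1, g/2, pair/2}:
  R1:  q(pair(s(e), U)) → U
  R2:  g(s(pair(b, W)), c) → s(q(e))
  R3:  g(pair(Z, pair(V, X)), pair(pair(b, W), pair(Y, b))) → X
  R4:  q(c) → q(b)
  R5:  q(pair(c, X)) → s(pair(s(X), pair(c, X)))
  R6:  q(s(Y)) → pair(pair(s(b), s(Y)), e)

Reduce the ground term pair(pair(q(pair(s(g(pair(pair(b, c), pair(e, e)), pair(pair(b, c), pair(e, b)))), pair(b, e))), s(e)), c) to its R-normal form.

1. pair(pair(q(pair(s(g(pair(pair(b, c), pair(e, e)), pair(pair(b, c), pair(e, b)))), pair(b, e))), s(e)), c)  →  pair(pair(q(pair(s(e), pair(b, e))), s(e)), c)   [R3 at 1.1.1.1.1]
2. pair(pair(q(pair(s(e), pair(b, e))), s(e)), c)  →  pair(pair(pair(b, e), s(e)), c)   [R1 at 1.1]

pair(pair(pair(b, e), s(e)), c)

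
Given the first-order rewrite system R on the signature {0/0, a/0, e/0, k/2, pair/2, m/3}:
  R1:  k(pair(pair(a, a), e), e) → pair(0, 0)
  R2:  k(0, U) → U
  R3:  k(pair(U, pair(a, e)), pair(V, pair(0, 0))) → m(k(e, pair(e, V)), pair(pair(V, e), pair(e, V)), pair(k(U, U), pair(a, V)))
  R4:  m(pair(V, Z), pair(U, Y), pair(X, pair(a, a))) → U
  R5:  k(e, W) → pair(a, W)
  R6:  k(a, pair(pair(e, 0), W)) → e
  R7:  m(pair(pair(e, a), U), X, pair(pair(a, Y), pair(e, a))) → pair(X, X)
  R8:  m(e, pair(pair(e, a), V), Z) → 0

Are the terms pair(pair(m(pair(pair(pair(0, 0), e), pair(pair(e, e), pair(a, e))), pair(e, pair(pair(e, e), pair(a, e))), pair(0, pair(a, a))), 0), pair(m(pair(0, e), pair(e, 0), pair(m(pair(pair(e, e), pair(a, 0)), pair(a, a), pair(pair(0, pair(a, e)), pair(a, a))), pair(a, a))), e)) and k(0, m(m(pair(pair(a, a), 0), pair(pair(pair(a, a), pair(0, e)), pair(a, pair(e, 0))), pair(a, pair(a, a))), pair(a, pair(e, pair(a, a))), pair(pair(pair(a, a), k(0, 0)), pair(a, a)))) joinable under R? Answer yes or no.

no — NF(t₁) = pair(pair(e, 0), pair(e, e)), NF(t₂) = a

Reduce t₁ = pair(pair(m(pair(pair(pair(0, 0), e), pair(pair(e, e), pair(a, e))), pair(e, pair(pair(e, e), pair(a, e))), pair(0, pair(a, a))), 0), pair(m(pair(0, e), pair(e, 0), pair(m(pair(pair(e, e), pair(a, 0)), pair(a, a), pair(pair(0, pair(a, e)), pair(a, a))), pair(a, a))), e)):
1. pair(pair(m(pair(pair(pair(0, 0), e), pair(pair(e, e), pair(a, e))), pair(e, pair(pair(e, e), pair(a, e))), pair(0, pair(a, a))), 0), pair(m(pair(0, e), pair(e, 0), pair(m(pair(pair(e, e), pair(a, 0)), pair(a, a), pair(pair(0, pair(a, e)), pair(a, a))), pair(a, a))), e))  →  pair(pair(e, 0), pair(m(pair(0, e), pair(e, 0), pair(m(pair(pair(e, e), pair(a, 0)), pair(a, a), pair(pair(0, pair(a, e)), pair(a, a))), pair(a, a))), e))   [R4 at 1.1]
2. pair(pair(e, 0), pair(m(pair(0, e), pair(e, 0), pair(m(pair(pair(e, e), pair(a, 0)), pair(a, a), pair(pair(0, pair(a, e)), pair(a, a))), pair(a, a))), e))  →  pair(pair(e, 0), pair(e, e))   [R4 at 2.1]

Reduce t₂ = k(0, m(m(pair(pair(a, a), 0), pair(pair(pair(a, a), pair(0, e)), pair(a, pair(e, 0))), pair(a, pair(a, a))), pair(a, pair(e, pair(a, a))), pair(pair(pair(a, a), k(0, 0)), pair(a, a)))):
1. k(0, m(m(pair(pair(a, a), 0), pair(pair(pair(a, a), pair(0, e)), pair(a, pair(e, 0))), pair(a, pair(a, a))), pair(a, pair(e, pair(a, a))), pair(pair(pair(a, a), k(0, 0)), pair(a, a))))  →  m(m(pair(pair(a, a), 0), pair(pair(pair(a, a), pair(0, e)), pair(a, pair(e, 0))), pair(a, pair(a, a))), pair(a, pair(e, pair(a, a))), pair(pair(pair(a, a), k(0, 0)), pair(a, a)))   [R2 at ε]
2. m(m(pair(pair(a, a), 0), pair(pair(pair(a, a), pair(0, e)), pair(a, pair(e, 0))), pair(a, pair(a, a))), pair(a, pair(e, pair(a, a))), pair(pair(pair(a, a), k(0, 0)), pair(a, a)))  →  m(pair(pair(a, a), pair(0, e)), pair(a, pair(e, pair(a, a))), pair(pair(pair(a, a), k(0, 0)), pair(a, a)))   [R4 at 1]
3. m(pair(pair(a, a), pair(0, e)), pair(a, pair(e, pair(a, a))), pair(pair(pair(a, a), k(0, 0)), pair(a, a)))  →  a   [R4 at ε]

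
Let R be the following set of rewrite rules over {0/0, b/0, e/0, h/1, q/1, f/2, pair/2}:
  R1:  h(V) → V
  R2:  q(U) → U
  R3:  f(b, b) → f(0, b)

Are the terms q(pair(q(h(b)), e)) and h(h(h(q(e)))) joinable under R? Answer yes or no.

Reduce t₁ = q(pair(q(h(b)), e)):
1. q(pair(q(h(b)), e))  →  pair(q(h(b)), e)   [R2 at ε]
2. pair(q(h(b)), e)  →  pair(h(b), e)   [R2 at 1]
3. pair(h(b), e)  →  pair(b, e)   [R1 at 1]

Reduce t₂ = h(h(h(q(e)))):
1. h(h(h(q(e))))  →  h(h(q(e)))   [R1 at ε]
2. h(h(q(e)))  →  h(q(e))   [R1 at ε]
3. h(q(e))  →  q(e)   [R1 at ε]
4. q(e)  →  e   [R2 at ε]

no — NF(t₁) = pair(b, e), NF(t₂) = e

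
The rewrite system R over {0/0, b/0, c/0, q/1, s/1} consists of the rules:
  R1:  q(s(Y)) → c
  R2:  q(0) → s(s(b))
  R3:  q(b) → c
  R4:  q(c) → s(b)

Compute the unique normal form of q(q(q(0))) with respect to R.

s(b)

1. q(q(q(0)))  →  q(q(s(s(b))))   [R2 at 1.1]
2. q(q(s(s(b))))  →  q(c)   [R1 at 1]
3. q(c)  →  s(b)   [R4 at ε]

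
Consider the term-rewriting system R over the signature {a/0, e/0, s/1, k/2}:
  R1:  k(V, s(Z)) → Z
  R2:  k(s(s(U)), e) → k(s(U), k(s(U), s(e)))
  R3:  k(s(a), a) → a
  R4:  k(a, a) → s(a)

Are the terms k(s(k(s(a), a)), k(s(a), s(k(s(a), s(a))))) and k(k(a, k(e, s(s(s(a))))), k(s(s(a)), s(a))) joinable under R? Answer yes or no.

yes — NF(t₁) = a, NF(t₂) = a

Reduce t₁ = k(s(k(s(a), a)), k(s(a), s(k(s(a), s(a))))):
1. k(s(k(s(a), a)), k(s(a), s(k(s(a), s(a)))))  →  k(s(a), k(s(a), s(k(s(a), s(a)))))   [R3 at 1.1]
2. k(s(a), k(s(a), s(k(s(a), s(a)))))  →  k(s(a), k(s(a), s(a)))   [R1 at 2]
3. k(s(a), k(s(a), s(a)))  →  k(s(a), a)   [R1 at 2]
4. k(s(a), a)  →  a   [R3 at ε]

Reduce t₂ = k(k(a, k(e, s(s(s(a))))), k(s(s(a)), s(a))):
1. k(k(a, k(e, s(s(s(a))))), k(s(s(a)), s(a)))  →  k(k(a, s(s(a))), k(s(s(a)), s(a)))   [R1 at 1.2]
2. k(k(a, s(s(a))), k(s(s(a)), s(a)))  →  k(s(a), k(s(s(a)), s(a)))   [R1 at 1]
3. k(s(a), k(s(s(a)), s(a)))  →  k(s(a), a)   [R1 at 2]
4. k(s(a), a)  →  a   [R3 at ε]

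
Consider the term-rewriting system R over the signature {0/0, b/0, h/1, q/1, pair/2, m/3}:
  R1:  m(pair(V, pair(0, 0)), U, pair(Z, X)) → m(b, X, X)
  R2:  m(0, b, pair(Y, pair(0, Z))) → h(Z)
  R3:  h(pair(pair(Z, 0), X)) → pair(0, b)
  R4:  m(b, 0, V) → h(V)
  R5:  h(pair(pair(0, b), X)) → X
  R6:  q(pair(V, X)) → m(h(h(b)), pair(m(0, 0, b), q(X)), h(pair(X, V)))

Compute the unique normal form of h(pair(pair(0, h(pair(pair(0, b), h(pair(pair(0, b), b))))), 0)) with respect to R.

0

1. h(pair(pair(0, h(pair(pair(0, b), h(pair(pair(0, b), b))))), 0))  →  h(pair(pair(0, h(pair(pair(0, b), b))), 0))   [R5 at 1.1.2]
2. h(pair(pair(0, h(pair(pair(0, b), b))), 0))  →  h(pair(pair(0, b), 0))   [R5 at 1.1.2]
3. h(pair(pair(0, b), 0))  →  0   [R5 at ε]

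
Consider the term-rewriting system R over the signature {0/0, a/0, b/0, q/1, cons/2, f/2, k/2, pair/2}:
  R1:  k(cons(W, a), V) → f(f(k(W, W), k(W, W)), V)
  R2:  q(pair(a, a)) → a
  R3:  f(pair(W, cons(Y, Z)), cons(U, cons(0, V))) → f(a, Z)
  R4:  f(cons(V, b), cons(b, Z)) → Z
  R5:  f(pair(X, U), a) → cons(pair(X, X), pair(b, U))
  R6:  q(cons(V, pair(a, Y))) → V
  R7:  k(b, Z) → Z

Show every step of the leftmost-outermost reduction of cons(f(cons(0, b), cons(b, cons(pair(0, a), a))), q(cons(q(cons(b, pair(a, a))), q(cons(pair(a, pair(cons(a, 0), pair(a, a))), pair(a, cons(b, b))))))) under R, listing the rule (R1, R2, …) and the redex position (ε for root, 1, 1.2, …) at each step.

cons(cons(pair(0, a), a), b)

1. cons(f(cons(0, b), cons(b, cons(pair(0, a), a))), q(cons(q(cons(b, pair(a, a))), q(cons(pair(a, pair(cons(a, 0), pair(a, a))), pair(a, cons(b, b)))))))  →  cons(cons(pair(0, a), a), q(cons(q(cons(b, pair(a, a))), q(cons(pair(a, pair(cons(a, 0), pair(a, a))), pair(a, cons(b, b)))))))   [R4 at 1]
2. cons(cons(pair(0, a), a), q(cons(q(cons(b, pair(a, a))), q(cons(pair(a, pair(cons(a, 0), pair(a, a))), pair(a, cons(b, b)))))))  →  cons(cons(pair(0, a), a), q(cons(b, q(cons(pair(a, pair(cons(a, 0), pair(a, a))), pair(a, cons(b, b)))))))   [R6 at 2.1.1]
3. cons(cons(pair(0, a), a), q(cons(b, q(cons(pair(a, pair(cons(a, 0), pair(a, a))), pair(a, cons(b, b)))))))  →  cons(cons(pair(0, a), a), q(cons(b, pair(a, pair(cons(a, 0), pair(a, a))))))   [R6 at 2.1.2]
4. cons(cons(pair(0, a), a), q(cons(b, pair(a, pair(cons(a, 0), pair(a, a))))))  →  cons(cons(pair(0, a), a), b)   [R6 at 2]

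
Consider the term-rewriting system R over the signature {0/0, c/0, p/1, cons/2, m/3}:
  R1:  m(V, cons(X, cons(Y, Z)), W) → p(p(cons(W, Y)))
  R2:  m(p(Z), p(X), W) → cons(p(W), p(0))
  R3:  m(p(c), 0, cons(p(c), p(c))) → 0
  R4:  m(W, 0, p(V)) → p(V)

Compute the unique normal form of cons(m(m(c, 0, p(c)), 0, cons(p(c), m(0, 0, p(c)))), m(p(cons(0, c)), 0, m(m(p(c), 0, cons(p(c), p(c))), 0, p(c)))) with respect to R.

cons(0, p(c))

1. cons(m(m(c, 0, p(c)), 0, cons(p(c), m(0, 0, p(c)))), m(p(cons(0, c)), 0, m(m(p(c), 0, cons(p(c), p(c))), 0, p(c))))  →  cons(m(p(c), 0, cons(p(c), m(0, 0, p(c)))), m(p(cons(0, c)), 0, m(m(p(c), 0, cons(p(c), p(c))), 0, p(c))))   [R4 at 1.1]
2. cons(m(p(c), 0, cons(p(c), m(0, 0, p(c)))), m(p(cons(0, c)), 0, m(m(p(c), 0, cons(p(c), p(c))), 0, p(c))))  →  cons(m(p(c), 0, cons(p(c), p(c))), m(p(cons(0, c)), 0, m(m(p(c), 0, cons(p(c), p(c))), 0, p(c))))   [R4 at 1.3.2]
3. cons(m(p(c), 0, cons(p(c), p(c))), m(p(cons(0, c)), 0, m(m(p(c), 0, cons(p(c), p(c))), 0, p(c))))  →  cons(0, m(p(cons(0, c)), 0, m(m(p(c), 0, cons(p(c), p(c))), 0, p(c))))   [R3 at 1]
4. cons(0, m(p(cons(0, c)), 0, m(m(p(c), 0, cons(p(c), p(c))), 0, p(c))))  →  cons(0, m(p(cons(0, c)), 0, p(c)))   [R4 at 2.3]
5. cons(0, m(p(cons(0, c)), 0, p(c)))  →  cons(0, p(c))   [R4 at 2]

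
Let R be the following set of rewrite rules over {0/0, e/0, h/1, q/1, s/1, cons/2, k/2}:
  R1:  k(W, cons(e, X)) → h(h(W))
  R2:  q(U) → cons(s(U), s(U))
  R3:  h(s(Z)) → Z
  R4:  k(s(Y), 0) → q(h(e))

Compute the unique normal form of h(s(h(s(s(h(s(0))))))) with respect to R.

1. h(s(h(s(s(h(s(0)))))))  →  h(s(s(h(s(0)))))   [R3 at ε]
2. h(s(s(h(s(0)))))  →  s(h(s(0)))   [R3 at ε]
3. s(h(s(0)))  →  s(0)   [R3 at 1]

s(0)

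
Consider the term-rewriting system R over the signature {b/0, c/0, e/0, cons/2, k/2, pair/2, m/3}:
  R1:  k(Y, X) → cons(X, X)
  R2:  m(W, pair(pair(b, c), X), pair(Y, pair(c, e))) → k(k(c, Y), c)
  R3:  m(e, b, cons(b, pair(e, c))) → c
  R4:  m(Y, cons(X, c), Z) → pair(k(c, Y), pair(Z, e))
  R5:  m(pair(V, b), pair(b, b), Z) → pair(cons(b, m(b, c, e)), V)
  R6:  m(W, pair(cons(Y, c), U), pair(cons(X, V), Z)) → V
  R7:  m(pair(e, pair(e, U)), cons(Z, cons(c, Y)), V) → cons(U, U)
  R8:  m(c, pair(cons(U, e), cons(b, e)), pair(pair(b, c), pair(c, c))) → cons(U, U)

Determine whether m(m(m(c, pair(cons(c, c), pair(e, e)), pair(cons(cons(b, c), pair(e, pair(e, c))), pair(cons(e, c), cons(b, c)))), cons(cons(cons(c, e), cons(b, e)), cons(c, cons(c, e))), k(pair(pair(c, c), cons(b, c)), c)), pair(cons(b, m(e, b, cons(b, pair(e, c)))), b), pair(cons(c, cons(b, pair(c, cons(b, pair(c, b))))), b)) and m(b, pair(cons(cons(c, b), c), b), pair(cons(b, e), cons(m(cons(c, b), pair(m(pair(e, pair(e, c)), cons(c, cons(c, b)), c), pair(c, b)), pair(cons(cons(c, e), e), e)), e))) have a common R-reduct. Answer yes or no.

Reduce t₁ = m(m(m(c, pair(cons(c, c), pair(e, e)), pair(cons(cons(b, c), pair(e, pair(e, c))), pair(cons(e, c), cons(b, c)))), cons(cons(cons(c, e), cons(b, e)), cons(c, cons(c, e))), k(pair(pair(c, c), cons(b, c)), c)), pair(cons(b, m(e, b, cons(b, pair(e, c)))), b), pair(cons(c, cons(b, pair(c, cons(b, pair(c, b))))), b)):
1. m(m(m(c, pair(cons(c, c), pair(e, e)), pair(cons(cons(b, c), pair(e, pair(e, c))), pair(cons(e, c), cons(b, c)))), cons(cons(cons(c, e), cons(b, e)), cons(c, cons(c, e))), k(pair(pair(c, c), cons(b, c)), c)), pair(cons(b, m(e, b, cons(b, pair(e, c)))), b), pair(cons(c, cons(b, pair(c, cons(b, pair(c, b))))), b))  →  m(m(pair(e, pair(e, c)), cons(cons(cons(c, e), cons(b, e)), cons(c, cons(c, e))), k(pair(pair(c, c), cons(b, c)), c)), pair(cons(b, m(e, b, cons(b, pair(e, c)))), b), pair(cons(c, cons(b, pair(c, cons(b, pair(c, b))))), b))   [R6 at 1.1]
2. m(m(pair(e, pair(e, c)), cons(cons(cons(c, e), cons(b, e)), cons(c, cons(c, e))), k(pair(pair(c, c), cons(b, c)), c)), pair(cons(b, m(e, b, cons(b, pair(e, c)))), b), pair(cons(c, cons(b, pair(c, cons(b, pair(c, b))))), b))  →  m(cons(c, c), pair(cons(b, m(e, b, cons(b, pair(e, c)))), b), pair(cons(c, cons(b, pair(c, cons(b, pair(c, b))))), b))   [R7 at 1]
3. m(cons(c, c), pair(cons(b, m(e, b, cons(b, pair(e, c)))), b), pair(cons(c, cons(b, pair(c, cons(b, pair(c, b))))), b))  →  m(cons(c, c), pair(cons(b, c), b), pair(cons(c, cons(b, pair(c, cons(b, pair(c, b))))), b))   [R3 at 2.1.2]
4. m(cons(c, c), pair(cons(b, c), b), pair(cons(c, cons(b, pair(c, cons(b, pair(c, b))))), b))  →  cons(b, pair(c, cons(b, pair(c, b))))   [R6 at ε]

Reduce t₂ = m(b, pair(cons(cons(c, b), c), b), pair(cons(b, e), cons(m(cons(c, b), pair(m(pair(e, pair(e, c)), cons(c, cons(c, b)), c), pair(c, b)), pair(cons(cons(c, e), e), e)), e))):
1. m(b, pair(cons(cons(c, b), c), b), pair(cons(b, e), cons(m(cons(c, b), pair(m(pair(e, pair(e, c)), cons(c, cons(c, b)), c), pair(c, b)), pair(cons(cons(c, e), e), e)), e)))  →  e   [R6 at ε]

no — NF(t₁) = cons(b, pair(c, cons(b, pair(c, b)))), NF(t₂) = e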